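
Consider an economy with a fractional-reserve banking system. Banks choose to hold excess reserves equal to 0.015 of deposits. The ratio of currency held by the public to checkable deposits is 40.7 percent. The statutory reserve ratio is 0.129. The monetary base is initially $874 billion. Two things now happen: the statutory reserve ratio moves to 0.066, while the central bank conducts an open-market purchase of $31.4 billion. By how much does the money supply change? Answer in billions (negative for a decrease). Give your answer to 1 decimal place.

$378.7 billion

Before: m₁ = (1 + 0.407) / (0.129 + 0.015 + 0.407) ≈ 2.55354, MB₁ = 874, so M₁ = 2.55354 × 874 ≈ 2231.794 billion.
After: m₂ = (1 + 0.407) / (0.066 + 0.015 + 0.407) ≈ 2.88320, MB₂ = 874 + 31.4 = 905.4, so M₂ = 2.88320 × 905.4 ≈ 2610.4493 billion.
ΔM = M₂ − M₁ = 2610.4493 − 2231.794 = 378.6553 billion.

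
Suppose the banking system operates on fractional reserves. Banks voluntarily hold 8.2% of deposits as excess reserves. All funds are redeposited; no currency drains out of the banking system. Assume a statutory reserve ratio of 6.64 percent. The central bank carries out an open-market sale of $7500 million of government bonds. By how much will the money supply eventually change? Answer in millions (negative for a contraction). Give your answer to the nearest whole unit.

-50539 million

The money multiplier is m = 1 / (rr + e) = 1 / (0.0664 + 0.082) ≈ 6.73854.
The sale removes 7500 million of base, so ΔM = m × ΔMB = 6.73854 × (−7500) = -50539.05 million.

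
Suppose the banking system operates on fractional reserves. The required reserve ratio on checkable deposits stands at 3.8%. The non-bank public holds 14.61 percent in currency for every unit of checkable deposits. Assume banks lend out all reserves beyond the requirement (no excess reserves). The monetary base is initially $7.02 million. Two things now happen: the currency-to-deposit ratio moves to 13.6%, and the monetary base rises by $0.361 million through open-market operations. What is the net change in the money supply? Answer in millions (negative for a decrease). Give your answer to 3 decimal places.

$4.486 million

Before: m₁ = (1 + 0.1461) / (0.038 + 0.1461) ≈ 6.22542, MB₁ = 7.02, so M₁ = 6.22542 × 7.02 ≈ 43.7024 million.
After: m₂ = (1 + 0.136) / (0.038 + 0.136) ≈ 6.52874, MB₂ = 7.02 + 0.361 = 7.381, so M₂ = 6.52874 × 7.381 ≈ 48.1886 million.
ΔM = M₂ − M₁ = 48.1886 − 43.7024 = 4.4862 million.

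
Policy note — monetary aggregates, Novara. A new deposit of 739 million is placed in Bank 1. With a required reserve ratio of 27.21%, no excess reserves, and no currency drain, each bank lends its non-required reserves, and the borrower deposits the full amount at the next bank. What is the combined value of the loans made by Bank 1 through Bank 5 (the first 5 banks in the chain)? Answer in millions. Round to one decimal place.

1572.9 million

Bank i lends (1 − rr)^i of the original deposit: Bank 1 lends 739·0.7279 = 537.9181, Bank 2 lends 739·0.7279² ≈ 391.5506, and so on.
Summing a geometric series: total = 739·[0.7279·(1 − 0.7279^5) / (1 − 0.7279)] ≈ 1572.9460 million.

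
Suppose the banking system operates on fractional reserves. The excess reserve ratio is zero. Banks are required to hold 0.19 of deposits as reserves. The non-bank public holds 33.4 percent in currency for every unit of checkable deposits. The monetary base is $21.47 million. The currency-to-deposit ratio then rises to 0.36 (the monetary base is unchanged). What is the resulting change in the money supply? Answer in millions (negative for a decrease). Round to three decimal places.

-1.569 million

Initially m₁ = (1 + 0.334) / (0.19 + 0.334) ≈ 2.545802, so M₁ = 2.545802 × 21.47 ≈ 54.6584 million.
After the change m₂ = (1 + 0.36) / (0.19 + 0.36) ≈ 2.472727, so M₂ = 2.472727 × 21.47 ≈ 53.0894 million.
ΔM = M₂ − M₁ = 53.0894 − 54.6584 = -1.569 million.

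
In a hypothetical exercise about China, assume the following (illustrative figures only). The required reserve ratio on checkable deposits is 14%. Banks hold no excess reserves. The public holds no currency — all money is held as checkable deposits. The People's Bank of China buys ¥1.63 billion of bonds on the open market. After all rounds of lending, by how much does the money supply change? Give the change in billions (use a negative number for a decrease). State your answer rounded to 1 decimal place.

The simple money multiplier is m = 1/rr = 1/0.14 ≈ 7.1429.
An open-market purchase increases the monetary base by 1.63 billion, so ΔM = m × ΔMB = 7.1429 × 1.63 ≈ 11.6429 billion.

¥11.6 billion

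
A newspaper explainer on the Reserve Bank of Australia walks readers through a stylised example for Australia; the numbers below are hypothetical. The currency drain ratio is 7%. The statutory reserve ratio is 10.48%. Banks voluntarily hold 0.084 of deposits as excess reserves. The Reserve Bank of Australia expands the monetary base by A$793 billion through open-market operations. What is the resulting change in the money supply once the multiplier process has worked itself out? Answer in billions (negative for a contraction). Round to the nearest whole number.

A$3279 billion

The money multiplier is m = (1 + c) / (rr + e + c) = (1 + 0.07) / (0.1048 + 0.084 + 0.07) ≈ 4.1345.
The purchase adds 793 billion of base, so ΔM = m × ΔMB = 4.1345 × (+793) = 3278.6585 billion.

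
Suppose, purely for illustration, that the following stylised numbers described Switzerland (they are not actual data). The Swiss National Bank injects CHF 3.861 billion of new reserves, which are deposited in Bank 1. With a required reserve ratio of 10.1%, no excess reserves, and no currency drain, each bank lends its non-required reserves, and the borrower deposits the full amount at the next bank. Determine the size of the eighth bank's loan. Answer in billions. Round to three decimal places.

Each bank lends a fraction (1 − rr) = 0.8990 of the deposit it receives, so Bank 8 receives 3.861·0.8990^7 and lends 3.861·0.8990^8 ≈ 1.6473 billion.

CHF 1.647 billion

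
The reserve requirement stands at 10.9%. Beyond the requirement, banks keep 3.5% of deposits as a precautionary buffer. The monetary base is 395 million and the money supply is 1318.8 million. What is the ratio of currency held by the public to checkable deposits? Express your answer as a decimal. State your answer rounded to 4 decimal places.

0.2220

Using m = M/MB = 1318.8/395 ≈ 3.338734. From m = (1 + c)/(c + rr + e), rearranging gives 1 + c = m·(c + rr + e), so c·(1 − m) = m·(rr + e) − 1.
Hence c = [m·(rr + e) − 1]/(1 − m) = [3.338734 × (0.109 + 0.035) − 1] / (1 − 3.338734) ≈ 0.222010.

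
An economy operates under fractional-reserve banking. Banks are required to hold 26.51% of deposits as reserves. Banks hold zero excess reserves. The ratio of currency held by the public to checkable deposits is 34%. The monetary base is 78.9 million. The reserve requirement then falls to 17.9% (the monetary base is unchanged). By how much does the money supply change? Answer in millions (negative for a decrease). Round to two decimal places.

28.99 million

Initially m₁ = (1 + 0.34) / (0.2651 + 0.34) ≈ 2.21451, so M₁ = 2.21451 × 78.9 ≈ 174.7248 million.
After the change m₂ = (1 + 0.34) / (0.179 + 0.34) ≈ 2.58189, so M₂ = 2.58189 × 78.9 ≈ 203.7111 million.
ΔM = M₂ − M₁ = 203.7111 − 174.7248 = 28.9863 million.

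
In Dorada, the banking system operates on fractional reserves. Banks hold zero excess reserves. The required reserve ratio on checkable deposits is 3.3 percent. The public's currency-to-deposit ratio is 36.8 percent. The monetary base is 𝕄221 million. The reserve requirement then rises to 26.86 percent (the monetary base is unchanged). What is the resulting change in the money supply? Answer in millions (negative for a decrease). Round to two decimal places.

-279.02 million

Initially m₁ = (1 + 0.368) / (0.033 + 0.368) ≈ 3.411471, so M₁ = 3.411471 × 221 ≈ 753.9351 million.
After the change m₂ = (1 + 0.368) / (0.2686 + 0.368) ≈ 2.148916, so M₂ = 2.148916 × 221 ≈ 474.9104 million.
ΔM = M₂ − M₁ = 474.9104 − 753.9351 = -279.0247 million.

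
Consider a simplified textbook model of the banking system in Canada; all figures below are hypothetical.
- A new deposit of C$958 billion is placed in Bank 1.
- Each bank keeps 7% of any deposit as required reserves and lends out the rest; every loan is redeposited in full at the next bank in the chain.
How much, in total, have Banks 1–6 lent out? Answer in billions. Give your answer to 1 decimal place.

C$4493.0 billion

Bank i lends (1 − rr)^i of the original deposit: Bank 1 lends 958·0.9300 = 890.9400, Bank 2 lends 958·0.9300² = 828.5742, and so on.
Summing a geometric series: total = 958·[0.9300·(1 − 0.9300^6) / (1 − 0.9300)] ≈ 4493.0081 billion.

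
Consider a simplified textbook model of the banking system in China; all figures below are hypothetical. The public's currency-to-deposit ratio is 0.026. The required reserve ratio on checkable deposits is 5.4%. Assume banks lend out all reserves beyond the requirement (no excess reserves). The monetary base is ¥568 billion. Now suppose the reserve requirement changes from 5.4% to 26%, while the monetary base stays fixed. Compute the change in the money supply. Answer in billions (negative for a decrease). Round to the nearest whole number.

-5247 billion

Initially m₁ = (1 + 0.026) / (0.054 + 0.026) = 12.8250, so M₁ = 12.8250 × 568 = 7284.6 billion.
After the change m₂ = (1 + 0.026) / (0.26 + 0.026) ≈ 3.5874, so M₂ = 3.5874 × 568 = 2037.6432 billion.
ΔM = M₂ − M₁ = 2037.6432 − 7284.6 = -5246.9568 billion.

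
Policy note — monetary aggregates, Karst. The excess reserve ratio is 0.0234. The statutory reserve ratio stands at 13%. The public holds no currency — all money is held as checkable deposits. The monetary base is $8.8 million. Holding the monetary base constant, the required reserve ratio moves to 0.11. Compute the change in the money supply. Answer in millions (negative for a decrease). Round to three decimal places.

Initially m₁ = 1 / (0.13 + 0.0234) ≈ 6.51890, so M₁ = 6.51890 × 8.8 ≈ 57.3663 million.
After the change m₂ = 1 / (0.11 + 0.0234) ≈ 7.49625, so M₂ = 7.49625 × 8.8 = 65.967 million.
ΔM = M₂ − M₁ = 65.967 − 57.3663 = 8.6007 million.

$8.601 million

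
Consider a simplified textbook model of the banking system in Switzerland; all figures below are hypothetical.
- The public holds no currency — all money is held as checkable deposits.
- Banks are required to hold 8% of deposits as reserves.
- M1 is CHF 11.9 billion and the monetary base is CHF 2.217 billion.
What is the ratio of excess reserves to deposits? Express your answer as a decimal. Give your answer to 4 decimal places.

0.1063

Using m = M/MB = 11.9/2.217 ≈ 5.367614. Since m = (1 + c)/(c + rr + e), the denominator satisfies c + rr + e = (1 + c)/m = (1 + 0) / 5.367614 ≈ 0.186303.
With c = 0 and rr = 0.08, the ratio of excess reserves to deposits is 0.186303 − 0 − 0.08 = 0.106303.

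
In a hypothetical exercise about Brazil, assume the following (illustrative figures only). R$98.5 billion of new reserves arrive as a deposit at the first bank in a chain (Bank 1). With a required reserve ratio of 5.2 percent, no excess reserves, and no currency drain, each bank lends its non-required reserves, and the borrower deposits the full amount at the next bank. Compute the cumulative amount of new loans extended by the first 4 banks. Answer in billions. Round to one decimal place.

Bank i lends (1 − rr)^i of the original deposit: Bank 1 lends 98.5·0.9480 = 93.3780, Bank 2 lends 98.5·0.9480² ≈ 88.5223, and so on.
Summing a geometric series: total = 98.5·[0.9480·(1 − 0.9480^4) / (1 − 0.9480)] ≈ 345.3749 billion.

R$345.4 billion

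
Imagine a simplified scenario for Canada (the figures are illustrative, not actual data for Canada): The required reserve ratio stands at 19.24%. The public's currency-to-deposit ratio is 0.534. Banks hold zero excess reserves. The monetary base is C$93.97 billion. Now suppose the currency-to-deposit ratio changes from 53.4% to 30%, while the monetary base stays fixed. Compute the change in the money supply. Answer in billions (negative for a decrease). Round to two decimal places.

Initially m₁ = (1 + 0.534) / (0.1924 + 0.534) ≈ 2.11178, so M₁ = 2.11178 × 93.97 ≈ 198.444 billion.
After the change m₂ = (1 + 0.3) / (0.1924 + 0.3) ≈ 2.64013, so M₂ = 2.64013 × 93.97 ≈ 248.093 billion.
ΔM = M₂ − M₁ = 248.093 − 198.444 = 49.649 billion.

C$49.65 billion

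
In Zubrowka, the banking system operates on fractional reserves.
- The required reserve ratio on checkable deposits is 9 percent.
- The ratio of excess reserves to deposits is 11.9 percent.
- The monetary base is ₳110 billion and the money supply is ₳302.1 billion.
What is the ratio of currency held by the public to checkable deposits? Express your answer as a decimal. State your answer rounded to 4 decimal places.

0.2439

Using m = M/MB = 302.1/110 ≈ 2.746364. From m = (1 + c)/(c + rr + e), rearranging gives 1 + c = m·(c + rr + e), so c·(1 − m) = m·(rr + e) − 1.
Hence c = [m·(rr + e) − 1]/(1 − m) = [2.746364 × (0.09 + 0.119) − 1] / (1 − 2.746364) ≈ 0.243941.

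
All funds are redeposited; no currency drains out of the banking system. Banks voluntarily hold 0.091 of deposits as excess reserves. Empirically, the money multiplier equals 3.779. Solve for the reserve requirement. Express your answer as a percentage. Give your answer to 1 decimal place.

17.4%

Using m = 3.779. Since m = (1 + c)/(c + rr + e), the denominator satisfies c + rr + e = (1 + c)/m = (1 + 0) / 3.779 ≈ 0.264620.
With c = 0 and e = 0.091, the reserve requirement is 0.264620 − 0 − 0.091 = 0.17362.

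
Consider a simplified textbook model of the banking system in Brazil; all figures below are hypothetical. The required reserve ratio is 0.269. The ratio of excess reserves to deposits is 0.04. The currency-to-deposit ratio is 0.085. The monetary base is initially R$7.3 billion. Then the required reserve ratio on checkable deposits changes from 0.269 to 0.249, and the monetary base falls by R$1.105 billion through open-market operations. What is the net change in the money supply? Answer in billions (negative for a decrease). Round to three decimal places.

Before: m₁ = (1 + 0.085) / (0.269 + 0.04 + 0.085) ≈ 2.75381, MB₁ = 7.3, so M₁ = 2.75381 × 7.3 ≈ 20.1028 billion.
After: m₂ = (1 + 0.085) / (0.249 + 0.04 + 0.085) ≈ 2.90107, MB₂ = 7.3 − 1.105 = 6.195, so M₂ = 2.90107 × 6.195 ≈ 17.9721 billion.
ΔM = M₂ − M₁ = 17.9721 − 20.1028 = -2.1307 billion.

-2.131 billion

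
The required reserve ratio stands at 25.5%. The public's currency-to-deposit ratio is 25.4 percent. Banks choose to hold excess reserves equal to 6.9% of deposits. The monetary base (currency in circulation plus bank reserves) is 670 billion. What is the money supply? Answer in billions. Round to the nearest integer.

1454 billion

The money multiplier is m = (1 + c) / (rr + e + c) = (1 + 0.254) / (0.255 + 0.069 + 0.254) ≈ 2.1696.
So M = m × MB = 2.1696 × 670 = 1453.632 billion.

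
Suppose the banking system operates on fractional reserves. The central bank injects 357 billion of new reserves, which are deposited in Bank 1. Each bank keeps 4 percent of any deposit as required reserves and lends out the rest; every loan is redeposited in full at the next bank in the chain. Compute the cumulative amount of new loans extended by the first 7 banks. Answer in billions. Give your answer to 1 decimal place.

2129.6 billion

Bank i lends (1 − rr)^i of the original deposit: Bank 1 lends 357·0.9600 = 342.7200, Bank 2 lends 357·0.9600² = 329.0112, and so on.
Summing a geometric series: total = 357·[0.9600·(1 − 0.9600^7) / (1 − 0.9600)] ≈ 2129.5980 billion.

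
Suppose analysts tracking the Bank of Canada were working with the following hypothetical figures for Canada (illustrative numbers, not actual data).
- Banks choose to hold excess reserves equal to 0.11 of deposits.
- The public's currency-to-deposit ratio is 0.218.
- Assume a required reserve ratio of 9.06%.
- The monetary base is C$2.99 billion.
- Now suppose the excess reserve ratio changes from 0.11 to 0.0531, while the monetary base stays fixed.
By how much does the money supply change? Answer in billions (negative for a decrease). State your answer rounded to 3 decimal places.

Initially m₁ = (1 + 0.218) / (0.0906 + 0.11 + 0.218) ≈ 2.90970, so M₁ = 2.90970 × 2.99 ≈ 8.7 billion.
After the change m₂ = (1 + 0.218) / (0.0906 + 0.0531 + 0.218) ≈ 3.36743, so M₂ = 3.36743 × 2.99 ≈ 10.0686 billion.
ΔM = M₂ − M₁ = 10.0686 − 8.7 = 1.3686 billion.

C$1.369 billion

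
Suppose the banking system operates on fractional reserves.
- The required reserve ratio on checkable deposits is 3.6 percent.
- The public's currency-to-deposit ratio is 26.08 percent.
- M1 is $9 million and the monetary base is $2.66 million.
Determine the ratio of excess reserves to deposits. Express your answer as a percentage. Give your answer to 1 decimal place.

7.6%

Using m = M/MB = 9/2.66 ≈ 3.383459. Since m = (1 + c)/(c + rr + e), the denominator satisfies c + rr + e = (1 + c)/m = (1 + 0.2608) / 3.383459 ≈ 0.372636.
With c = 0.2608 and rr = 0.036, the ratio of excess reserves to deposits is 0.372636 − 0.2608 − 0.036 = 0.075836.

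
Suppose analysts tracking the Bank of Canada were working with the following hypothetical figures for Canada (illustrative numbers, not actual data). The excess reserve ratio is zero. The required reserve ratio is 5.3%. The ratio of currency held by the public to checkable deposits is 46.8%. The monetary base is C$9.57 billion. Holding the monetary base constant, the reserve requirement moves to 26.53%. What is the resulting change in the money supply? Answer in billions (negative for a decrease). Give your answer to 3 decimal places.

-7.807 billion

Initially m₁ = (1 + 0.468) / (0.053 + 0.468) ≈ 2.81766, so M₁ = 2.81766 × 9.57 ≈ 26.965 billion.
After the change m₂ = (1 + 0.468) / (0.2653 + 0.468) ≈ 2.00191, so M₂ = 2.00191 × 9.57 ≈ 19.1583 billion.
ΔM = M₂ − M₁ = 19.1583 − 26.965 = -7.8067 billion.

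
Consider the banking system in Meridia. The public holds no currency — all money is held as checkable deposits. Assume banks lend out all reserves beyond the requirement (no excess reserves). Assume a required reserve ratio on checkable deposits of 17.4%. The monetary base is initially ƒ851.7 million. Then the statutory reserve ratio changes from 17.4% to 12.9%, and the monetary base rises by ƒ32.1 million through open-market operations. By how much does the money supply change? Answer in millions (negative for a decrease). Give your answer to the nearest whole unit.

Before: m₁ = 1 / (0.174) ≈ 5.7471, MB₁ = 851.7, so M₁ = 5.7471 × 851.7 ≈ 4894.8051 million.
After: m₂ = 1 / (0.129) ≈ 7.7519, MB₂ = 851.7 + 32.1 = 883.8, so M₂ = 7.7519 × 883.8 ≈ 6851.1292 million.
ΔM = M₂ − M₁ = 6851.1292 − 4894.8051 = 1956.3241 million.

ƒ1956 million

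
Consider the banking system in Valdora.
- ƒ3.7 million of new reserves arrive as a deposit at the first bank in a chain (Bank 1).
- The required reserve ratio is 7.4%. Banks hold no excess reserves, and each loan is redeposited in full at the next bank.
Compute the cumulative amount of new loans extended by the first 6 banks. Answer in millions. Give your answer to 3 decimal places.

ƒ17.109 million

Bank i lends (1 − rr)^i of the original deposit: Bank 1 lends 3.7·0.9260 = 3.4262, Bank 2 lends 3.7·0.9260² ≈ 3.1727, and so on.
Summing a geometric series: total = 3.7·[0.9260·(1 − 0.9260^6) / (1 − 0.9260)] ≈ 17.1091 million.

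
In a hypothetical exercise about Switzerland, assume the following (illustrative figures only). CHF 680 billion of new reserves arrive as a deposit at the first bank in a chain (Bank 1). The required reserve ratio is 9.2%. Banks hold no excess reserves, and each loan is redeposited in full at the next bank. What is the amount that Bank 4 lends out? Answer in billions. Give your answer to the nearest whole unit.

Each bank lends a fraction (1 − rr) = 0.9080 of the deposit it receives, so Bank 4 receives 680·0.9080^3 and lends 680·0.9080^4 ≈ 462.2238 billion.

CHF 462 billion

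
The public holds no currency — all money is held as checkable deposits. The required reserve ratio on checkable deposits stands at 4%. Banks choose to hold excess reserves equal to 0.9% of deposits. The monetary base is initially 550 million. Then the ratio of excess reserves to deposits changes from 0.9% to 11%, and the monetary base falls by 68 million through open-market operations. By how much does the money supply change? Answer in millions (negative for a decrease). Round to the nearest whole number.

Before: m₁ = 1 / (0.04 + 0.009) ≈ 20.4082, MB₁ = 550, so M₁ = 20.4082 × 550 = 11224.51 million.
After: m₂ = 1 / (0.04 + 0.11) ≈ 6.6667, MB₂ = 550 − 68 = 482, so M₂ = 6.6667 × 482 = 3213.3494 million.
ΔM = M₂ − M₁ = 3213.3494 − 11224.51 = -8011.1606 million.

-8011 million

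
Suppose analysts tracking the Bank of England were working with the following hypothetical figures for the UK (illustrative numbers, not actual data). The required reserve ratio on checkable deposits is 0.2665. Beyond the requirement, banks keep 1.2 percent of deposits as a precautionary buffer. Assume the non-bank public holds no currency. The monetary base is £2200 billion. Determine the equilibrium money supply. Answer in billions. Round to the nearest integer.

£7899 billion

The money multiplier is m = 1 / (rr + e) = 1 / (0.2665 + 0.012) ≈ 3.59066.
So M = m × MB = 3.59066 × 2200 = 7899.452 billion.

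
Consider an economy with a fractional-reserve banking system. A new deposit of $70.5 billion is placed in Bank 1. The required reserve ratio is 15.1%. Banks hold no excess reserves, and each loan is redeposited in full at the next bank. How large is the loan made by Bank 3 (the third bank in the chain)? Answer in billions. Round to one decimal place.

Each bank lends a fraction (1 − rr) = 0.8490 of the deposit it receives, so Bank 3 receives 70.5·0.8490^2 and lends 70.5·0.8490^3 ≈ 43.1432 billion.

$43.1 billion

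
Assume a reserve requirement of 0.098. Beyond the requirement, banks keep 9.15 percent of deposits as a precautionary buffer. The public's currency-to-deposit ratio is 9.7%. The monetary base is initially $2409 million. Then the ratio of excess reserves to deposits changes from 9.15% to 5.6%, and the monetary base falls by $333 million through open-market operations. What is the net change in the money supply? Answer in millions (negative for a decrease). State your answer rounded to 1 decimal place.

-150.8 million

Before: m₁ = (1 + 0.097) / (0.098 + 0.0915 + 0.097) ≈ 3.828970, MB₁ = 2409, so M₁ = 3.828970 × 2409 ≈ 9223.9887 million.
After: m₂ = (1 + 0.097) / (0.098 + 0.056 + 0.097) ≈ 4.370518, MB₂ = 2409 − 333 = 2076, so M₂ = 4.370518 × 2076 ≈ 9073.1954 million.
ΔM = M₂ − M₁ = 9073.1954 − 9223.9887 = -150.7933 million.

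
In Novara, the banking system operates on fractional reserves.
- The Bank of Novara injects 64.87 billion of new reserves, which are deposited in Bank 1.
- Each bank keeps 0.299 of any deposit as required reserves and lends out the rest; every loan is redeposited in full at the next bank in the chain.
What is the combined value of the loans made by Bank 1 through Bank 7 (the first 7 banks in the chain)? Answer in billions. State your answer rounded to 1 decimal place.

139.4 billion

Bank i lends (1 − rr)^i of the original deposit: Bank 1 lends 64.87·0.7010 ≈ 45.4739, Bank 2 lends 64.87·0.7010² ≈ 31.8772, and so on.
Summing a geometric series: total = 64.87·[0.7010·(1 − 0.7010^7) / (1 − 0.7010)] ≈ 139.4358 billion.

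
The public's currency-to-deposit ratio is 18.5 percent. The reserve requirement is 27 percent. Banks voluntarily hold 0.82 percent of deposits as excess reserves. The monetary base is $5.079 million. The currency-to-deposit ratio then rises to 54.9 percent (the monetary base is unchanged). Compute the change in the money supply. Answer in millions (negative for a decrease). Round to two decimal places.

-3.48 million

Initially m₁ = (1 + 0.185) / (0.27 + 0.0082 + 0.185) ≈ 2.5583, so M₁ = 2.5583 × 5.079 ≈ 12.9936 million.
After the change m₂ = (1 + 0.549) / (0.27 + 0.0082 + 0.549) ≈ 1.8726, so M₂ = 1.8726 × 5.079 ≈ 9.5109 million.
ΔM = M₂ − M₁ = 9.5109 − 12.9936 = -3.4827 million.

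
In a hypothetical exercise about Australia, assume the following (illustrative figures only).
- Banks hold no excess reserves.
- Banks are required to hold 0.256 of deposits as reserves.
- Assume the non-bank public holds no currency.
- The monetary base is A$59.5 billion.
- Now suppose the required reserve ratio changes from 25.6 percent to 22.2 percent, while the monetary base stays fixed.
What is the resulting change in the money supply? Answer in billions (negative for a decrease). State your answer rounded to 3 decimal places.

Initially m₁ = 1 / (0.256) = 3.906250, so M₁ = 3.906250 × 59.5 ≈ 232.4219 billion.
After the change m₂ = 1 / (0.222) ≈ 4.504505, so M₂ = 4.504505 × 59.5 ≈ 268.018 billion.
ΔM = M₂ − M₁ = 268.018 − 232.4219 = 35.5961 billion.

A$35.596 billion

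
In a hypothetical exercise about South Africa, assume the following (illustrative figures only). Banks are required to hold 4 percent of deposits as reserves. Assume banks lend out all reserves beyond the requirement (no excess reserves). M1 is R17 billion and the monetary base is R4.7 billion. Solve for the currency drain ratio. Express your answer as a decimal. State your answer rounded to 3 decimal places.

0.327

Using m = M/MB = 17/4.7 ≈ 3.617021. From m = (1 + c)/(c + rr + e), rearranging gives 1 + c = m·(c + rr + e), so c·(1 − m) = m·(rr + e) − 1.
Hence c = [m·(rr + e) − 1]/(1 − m) = [3.617021 × (0.04 + 0) − 1] / (1 − 3.617021) ≈ 0.326829.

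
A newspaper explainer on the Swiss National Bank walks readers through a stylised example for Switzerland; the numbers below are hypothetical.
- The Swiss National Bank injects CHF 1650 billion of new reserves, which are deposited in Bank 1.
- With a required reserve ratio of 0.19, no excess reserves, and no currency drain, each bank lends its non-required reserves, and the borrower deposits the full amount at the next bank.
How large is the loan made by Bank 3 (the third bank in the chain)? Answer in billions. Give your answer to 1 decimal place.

Each bank lends a fraction (1 − rr) = 0.8100 of the deposit it receives, so Bank 3 receives 1650·0.8100^2 and lends 1650·0.8100^3 ≈ 876.8777 billion.

CHF 876.9 billion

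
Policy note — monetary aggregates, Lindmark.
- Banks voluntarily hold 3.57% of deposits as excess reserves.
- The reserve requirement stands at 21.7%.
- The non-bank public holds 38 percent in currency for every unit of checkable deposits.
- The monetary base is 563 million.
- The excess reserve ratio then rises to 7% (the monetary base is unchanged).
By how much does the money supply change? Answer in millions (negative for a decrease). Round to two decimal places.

-63.15 million

Initially m₁ = (1 + 0.38) / (0.217 + 0.0357 + 0.38) ≈ 2.181128, so M₁ = 2.181128 × 563 ≈ 1227.9751 million.
After the change m₂ = (1 + 0.38) / (0.217 + 0.07 + 0.38) ≈ 2.068966, so M₂ = 2.068966 × 563 ≈ 1164.8279 million.
ΔM = M₂ − M₁ = 1164.8279 − 1227.9751 = -63.1472 million.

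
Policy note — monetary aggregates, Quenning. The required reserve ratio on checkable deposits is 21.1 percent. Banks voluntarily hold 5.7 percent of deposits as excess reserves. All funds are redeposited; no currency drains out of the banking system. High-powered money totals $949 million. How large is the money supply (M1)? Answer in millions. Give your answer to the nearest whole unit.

$3541 million

The money multiplier is m = 1 / (rr + e) = 1 / (0.211 + 0.057) ≈ 3.7313.
So M = m × MB = 3.7313 × 949 = 3541.0037 million.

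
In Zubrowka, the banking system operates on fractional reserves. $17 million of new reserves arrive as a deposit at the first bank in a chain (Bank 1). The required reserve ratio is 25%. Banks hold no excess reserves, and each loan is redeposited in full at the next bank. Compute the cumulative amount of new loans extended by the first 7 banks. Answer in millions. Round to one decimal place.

Bank i lends (1 − rr)^i of the original deposit: Bank 1 lends 17·0.7500 = 12.7500, Bank 2 lends 17·0.7500² = 9.5625, and so on.
Summing a geometric series: total = 17·[0.7500·(1 − 0.7500^7) / (1 − 0.7500)] ≈ 44.1923 million.

$44.2 million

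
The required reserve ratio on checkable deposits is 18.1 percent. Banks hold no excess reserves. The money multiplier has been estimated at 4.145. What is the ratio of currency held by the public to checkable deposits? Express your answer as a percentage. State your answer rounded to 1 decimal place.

Using m = 4.145. From m = (1 + c)/(c + rr + e), rearranging gives 1 + c = m·(c + rr + e), so c·(1 − m) = m·(rr + e) − 1.
Hence c = [m·(rr + e) − 1]/(1 − m) = [4.145 × (0.181 + 0) − 1] / (1 − 4.145) ≈ 0.079413.

7.9%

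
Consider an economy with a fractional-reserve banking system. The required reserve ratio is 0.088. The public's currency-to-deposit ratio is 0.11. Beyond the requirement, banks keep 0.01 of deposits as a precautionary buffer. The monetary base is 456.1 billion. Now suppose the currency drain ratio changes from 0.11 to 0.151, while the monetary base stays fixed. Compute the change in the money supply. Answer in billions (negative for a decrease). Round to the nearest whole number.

-326 billion

Initially m₁ = (1 + 0.11) / (0.088 + 0.01 + 0.11) ≈ 5.3365, so M₁ = 5.3365 × 456.1 ≈ 2433.9777 billion.
After the change m₂ = (1 + 0.151) / (0.088 + 0.01 + 0.151) ≈ 4.6225, so M₂ = 4.6225 × 456.1 ≈ 2108.3222 billion.
ΔM = M₂ − M₁ = 2108.3222 − 2433.9777 = -325.6555 billion.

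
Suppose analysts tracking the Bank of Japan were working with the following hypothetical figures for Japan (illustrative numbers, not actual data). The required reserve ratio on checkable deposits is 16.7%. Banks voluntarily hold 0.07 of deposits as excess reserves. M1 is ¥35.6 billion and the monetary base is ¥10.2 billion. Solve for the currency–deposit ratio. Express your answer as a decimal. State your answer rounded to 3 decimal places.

0.069

Using m = M/MB = 35.6/10.2 ≈ 3.490196. From m = (1 + c)/(c + rr + e), rearranging gives 1 + c = m·(c + rr + e), so c·(1 − m) = m·(rr + e) − 1.
Hence c = [m·(rr + e) − 1]/(1 − m) = [3.490196 × (0.167 + 0.07) − 1] / (1 − 3.490196) ≈ 0.069402.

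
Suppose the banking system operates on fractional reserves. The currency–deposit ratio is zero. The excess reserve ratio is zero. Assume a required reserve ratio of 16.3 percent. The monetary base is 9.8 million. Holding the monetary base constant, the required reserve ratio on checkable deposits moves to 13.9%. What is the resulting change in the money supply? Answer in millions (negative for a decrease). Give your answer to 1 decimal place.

Initially m₁ = 1 / (0.163) ≈ 6.1350, so M₁ = 6.1350 × 9.8 = 60.123 million.
After the change m₂ = 1 / (0.139) ≈ 7.1942, so M₂ = 7.1942 × 9.8 ≈ 70.5032 million.
ΔM = M₂ − M₁ = 70.5032 − 60.123 = 10.3802 million.

10.4 million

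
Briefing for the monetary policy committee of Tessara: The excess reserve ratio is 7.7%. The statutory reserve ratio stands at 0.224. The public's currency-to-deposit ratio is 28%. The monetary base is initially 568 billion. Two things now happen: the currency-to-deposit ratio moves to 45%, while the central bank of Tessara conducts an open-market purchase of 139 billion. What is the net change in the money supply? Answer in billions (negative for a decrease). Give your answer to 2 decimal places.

113.69 billion

Before: m₁ = (1 + 0.28) / (0.224 + 0.077 + 0.28) ≈ 2.203098, MB₁ = 568, so M₁ = 2.203098 × 568 ≈ 1251.3597 billion.
After: m₂ = (1 + 0.45) / (0.224 + 0.077 + 0.45) ≈ 1.930759, MB₂ = 568 + 139 = 707, so M₂ = 1.930759 × 707 ≈ 1365.0466 billion.
ΔM = M₂ − M₁ = 1365.0466 − 1251.3597 = 113.6869 billion.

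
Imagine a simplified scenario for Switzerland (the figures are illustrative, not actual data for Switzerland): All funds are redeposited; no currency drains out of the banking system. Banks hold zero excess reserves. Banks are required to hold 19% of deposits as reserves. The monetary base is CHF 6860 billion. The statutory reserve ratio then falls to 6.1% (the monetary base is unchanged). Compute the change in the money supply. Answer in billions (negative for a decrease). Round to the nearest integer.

CHF 76354 billion

Initially m₁ = 1 / (0.19) ≈ 5.26316, so M₁ = 5.26316 × 6860 = 36105.2776 billion.
After the change m₂ = 1 / (0.061) ≈ 16.39344, so M₂ = 16.39344 × 6860 = 112458.9984 billion.
ΔM = M₂ − M₁ = 112458.9984 − 36105.2776 = 76353.7208 billion.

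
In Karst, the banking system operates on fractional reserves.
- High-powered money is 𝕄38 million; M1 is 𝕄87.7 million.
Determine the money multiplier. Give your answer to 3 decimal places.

2.308

The money multiplier is m = M / MB = 87.7 / 38 ≈ 2.30789.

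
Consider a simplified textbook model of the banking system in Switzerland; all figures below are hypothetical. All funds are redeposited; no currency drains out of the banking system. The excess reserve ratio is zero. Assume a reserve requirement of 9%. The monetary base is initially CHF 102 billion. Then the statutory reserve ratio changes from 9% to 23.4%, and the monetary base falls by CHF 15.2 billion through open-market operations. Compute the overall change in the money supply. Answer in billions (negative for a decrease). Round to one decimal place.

Before: m₁ = 1 / (0.09) ≈ 11.11111, MB₁ = 102, so M₁ = 11.11111 × 102 ≈ 1133.3332 billion.
After: m₂ = 1 / (0.234) ≈ 4.27350, MB₂ = 102 − 15.2 = 86.8, so M₂ = 4.27350 × 86.8 = 370.9398 billion.
ΔM = M₂ − M₁ = 370.9398 − 1133.3332 = -762.3934 billion.

-762.4 billion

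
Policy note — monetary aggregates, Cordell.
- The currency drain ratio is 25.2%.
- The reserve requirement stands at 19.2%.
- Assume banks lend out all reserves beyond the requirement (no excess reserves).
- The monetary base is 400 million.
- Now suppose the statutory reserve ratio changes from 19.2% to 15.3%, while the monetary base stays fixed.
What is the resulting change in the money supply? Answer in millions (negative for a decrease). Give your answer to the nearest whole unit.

Initially m₁ = (1 + 0.252) / (0.192 + 0.252) ≈ 2.8198, so M₁ = 2.8198 × 400 = 1127.92 million.
After the change m₂ = (1 + 0.252) / (0.153 + 0.252) ≈ 3.0914, so M₂ = 3.0914 × 400 = 1236.56 million.
ΔM = M₂ − M₁ = 1236.56 − 1127.92 = 108.64 million.

109 million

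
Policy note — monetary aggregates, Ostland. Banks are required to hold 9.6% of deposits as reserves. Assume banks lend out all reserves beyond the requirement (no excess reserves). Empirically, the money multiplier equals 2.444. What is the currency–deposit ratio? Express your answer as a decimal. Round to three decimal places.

0.530

Using m = 2.444. From m = (1 + c)/(c + rr + e), rearranging gives 1 + c = m·(c + rr + e), so c·(1 − m) = m·(rr + e) − 1.
Hence c = [m·(rr + e) − 1]/(1 − m) = [2.444 × (0.096 + 0) − 1] / (1 − 2.444) ≈ 0.530039.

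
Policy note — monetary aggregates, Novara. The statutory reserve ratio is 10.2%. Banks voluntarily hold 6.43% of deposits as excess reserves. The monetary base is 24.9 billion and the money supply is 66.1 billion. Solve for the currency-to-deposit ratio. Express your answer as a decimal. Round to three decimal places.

Using m = M/MB = 66.1/24.9 ≈ 2.654618. From m = (1 + c)/(c + rr + e), rearranging gives 1 + c = m·(c + rr + e), so c·(1 − m) = m·(rr + e) − 1.
Hence c = [m·(rr + e) − 1]/(1 − m) = [2.654618 × (0.102 + 0.0643) − 1] / (1 − 2.654618) ≈ 0.337563.

0.338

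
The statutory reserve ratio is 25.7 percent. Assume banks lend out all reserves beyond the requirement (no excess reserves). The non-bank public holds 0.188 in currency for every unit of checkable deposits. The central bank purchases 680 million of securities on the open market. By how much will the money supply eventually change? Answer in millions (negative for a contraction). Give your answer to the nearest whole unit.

The money multiplier is m = (1 + c) / (rr + c) = (1 + 0.188) / (0.257 + 0.188) ≈ 2.6697.
The purchase adds 680 million of base, so ΔM = m × ΔMB = 2.6697 × (+680) = 1815.396 million.

1815 million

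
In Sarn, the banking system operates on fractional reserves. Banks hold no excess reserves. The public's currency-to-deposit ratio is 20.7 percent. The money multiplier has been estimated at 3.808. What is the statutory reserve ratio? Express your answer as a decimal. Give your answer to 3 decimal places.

0.110

Using m = 3.808. Since m = (1 + c)/(c + rr + e), the denominator satisfies c + rr + e = (1 + c)/m = (1 + 0.207) / 3.808 ≈ 0.316964.
With c = 0.207 and e = 0, the statutory reserve ratio is 0.316964 − 0.207 − 0 = 0.109964.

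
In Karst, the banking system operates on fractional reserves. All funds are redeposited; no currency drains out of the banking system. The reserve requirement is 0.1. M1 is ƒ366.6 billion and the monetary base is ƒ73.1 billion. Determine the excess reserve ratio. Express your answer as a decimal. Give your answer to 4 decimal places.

Using m = M/MB = 366.6/73.1 ≈ 5.015048. Since m = (1 + c)/(c + rr + e), the denominator satisfies c + rr + e = (1 + c)/m = (1 + 0) / 5.015048 ≈ 0.199400.
With c = 0 and rr = 0.1, the excess reserve ratio is 0.199400 − 0 − 0.1 = 0.0994.

0.0994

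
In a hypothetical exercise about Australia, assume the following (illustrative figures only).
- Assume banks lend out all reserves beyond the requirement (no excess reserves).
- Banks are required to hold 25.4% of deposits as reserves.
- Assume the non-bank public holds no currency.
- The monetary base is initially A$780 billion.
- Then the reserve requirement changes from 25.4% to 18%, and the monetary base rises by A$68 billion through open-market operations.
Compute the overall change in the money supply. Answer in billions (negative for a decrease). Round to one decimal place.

A$1640.2 billion

Before: m₁ = 1 / (0.254) ≈ 3.93701, MB₁ = 780, so M₁ = 3.93701 × 780 = 3070.8678 billion.
After: m₂ = 1 / (0.18) ≈ 5.55556, MB₂ = 780 + 68 = 848, so M₂ = 5.55556 × 848 ≈ 4711.1149 billion.
ΔM = M₂ − M₁ = 4711.1149 − 3070.8678 = 1640.2471 billion.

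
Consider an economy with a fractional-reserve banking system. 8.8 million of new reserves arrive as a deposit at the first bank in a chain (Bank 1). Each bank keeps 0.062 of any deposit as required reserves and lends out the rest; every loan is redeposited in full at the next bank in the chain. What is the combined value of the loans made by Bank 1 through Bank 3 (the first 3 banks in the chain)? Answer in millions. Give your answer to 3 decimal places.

Bank i lends (1 − rr)^i of the original deposit: Bank 1 lends 8.8·0.9380 = 8.2544, Bank 2 lends 8.8·0.9380² ≈ 7.7426, and so on.
Summing a geometric series: total = 8.8·[0.9380·(1 − 0.9380^3) / (1 − 0.9380)] ≈ 23.2596 million.

23.260 million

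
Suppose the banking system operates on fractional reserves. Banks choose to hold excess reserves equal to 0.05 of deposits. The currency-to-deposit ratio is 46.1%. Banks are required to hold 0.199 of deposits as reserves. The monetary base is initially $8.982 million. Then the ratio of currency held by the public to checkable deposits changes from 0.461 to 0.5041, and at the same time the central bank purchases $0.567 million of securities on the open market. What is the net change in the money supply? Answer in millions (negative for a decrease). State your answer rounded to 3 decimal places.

$0.589 million

Before: m₁ = (1 + 0.461) / (0.199 + 0.05 + 0.461) ≈ 2.05775, MB₁ = 8.982, so M₁ = 2.05775 × 8.982 ≈ 18.4827 million.
After: m₂ = (1 + 0.5041) / (0.199 + 0.05 + 0.5041) ≈ 1.99721, MB₂ = 8.982 + 0.567 = 9.549, so M₂ = 1.99721 × 9.549 ≈ 19.0714 million.
ΔM = M₂ − M₁ = 19.0714 − 18.4827 = 0.5887 million.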